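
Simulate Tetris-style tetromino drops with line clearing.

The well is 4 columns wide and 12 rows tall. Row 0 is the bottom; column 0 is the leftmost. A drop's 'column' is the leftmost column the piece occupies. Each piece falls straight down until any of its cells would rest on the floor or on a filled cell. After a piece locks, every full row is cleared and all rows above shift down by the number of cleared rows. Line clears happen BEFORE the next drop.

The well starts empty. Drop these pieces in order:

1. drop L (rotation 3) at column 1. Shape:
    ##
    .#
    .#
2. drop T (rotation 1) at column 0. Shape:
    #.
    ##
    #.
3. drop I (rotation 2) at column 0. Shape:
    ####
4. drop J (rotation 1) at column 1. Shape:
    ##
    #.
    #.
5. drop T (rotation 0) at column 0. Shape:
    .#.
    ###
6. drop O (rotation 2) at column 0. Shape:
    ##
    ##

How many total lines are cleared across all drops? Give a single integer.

Answer: 1

Derivation:
Drop 1: L rot3 at col 1 lands with bottom-row=0; cleared 0 line(s) (total 0); column heights now [0 3 3 0], max=3
Drop 2: T rot1 at col 0 lands with bottom-row=2; cleared 0 line(s) (total 0); column heights now [5 4 3 0], max=5
Drop 3: I rot2 at col 0 lands with bottom-row=5; cleared 1 line(s) (total 1); column heights now [5 4 3 0], max=5
Drop 4: J rot1 at col 1 lands with bottom-row=4; cleared 0 line(s) (total 1); column heights now [5 7 7 0], max=7
Drop 5: T rot0 at col 0 lands with bottom-row=7; cleared 0 line(s) (total 1); column heights now [8 9 8 0], max=9
Drop 6: O rot2 at col 0 lands with bottom-row=9; cleared 0 line(s) (total 1); column heights now [11 11 8 0], max=11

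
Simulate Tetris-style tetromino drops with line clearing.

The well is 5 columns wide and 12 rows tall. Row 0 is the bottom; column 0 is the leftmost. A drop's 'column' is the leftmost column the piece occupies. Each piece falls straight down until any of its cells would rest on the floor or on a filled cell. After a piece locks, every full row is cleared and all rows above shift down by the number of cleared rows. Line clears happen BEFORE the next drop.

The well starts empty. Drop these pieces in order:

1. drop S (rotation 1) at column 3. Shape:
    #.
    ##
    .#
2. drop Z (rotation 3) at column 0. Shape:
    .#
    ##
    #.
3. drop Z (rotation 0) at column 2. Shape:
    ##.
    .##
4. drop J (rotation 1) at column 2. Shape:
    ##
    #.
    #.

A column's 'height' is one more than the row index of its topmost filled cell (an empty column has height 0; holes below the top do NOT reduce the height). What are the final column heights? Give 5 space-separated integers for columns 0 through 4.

Answer: 2 3 8 8 4

Derivation:
Drop 1: S rot1 at col 3 lands with bottom-row=0; cleared 0 line(s) (total 0); column heights now [0 0 0 3 2], max=3
Drop 2: Z rot3 at col 0 lands with bottom-row=0; cleared 0 line(s) (total 0); column heights now [2 3 0 3 2], max=3
Drop 3: Z rot0 at col 2 lands with bottom-row=3; cleared 0 line(s) (total 0); column heights now [2 3 5 5 4], max=5
Drop 4: J rot1 at col 2 lands with bottom-row=5; cleared 0 line(s) (total 0); column heights now [2 3 8 8 4], max=8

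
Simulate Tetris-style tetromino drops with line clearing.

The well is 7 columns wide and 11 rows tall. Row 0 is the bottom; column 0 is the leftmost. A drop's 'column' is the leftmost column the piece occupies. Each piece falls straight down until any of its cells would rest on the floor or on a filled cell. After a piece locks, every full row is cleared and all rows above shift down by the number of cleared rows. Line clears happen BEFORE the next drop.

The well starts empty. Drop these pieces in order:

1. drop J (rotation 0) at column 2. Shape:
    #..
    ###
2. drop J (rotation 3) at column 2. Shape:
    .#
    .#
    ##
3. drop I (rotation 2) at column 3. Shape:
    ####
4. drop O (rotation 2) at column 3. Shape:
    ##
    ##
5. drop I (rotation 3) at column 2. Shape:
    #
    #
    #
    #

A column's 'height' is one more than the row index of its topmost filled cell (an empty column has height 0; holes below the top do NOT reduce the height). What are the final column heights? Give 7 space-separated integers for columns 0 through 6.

Answer: 0 0 7 8 8 6 6

Derivation:
Drop 1: J rot0 at col 2 lands with bottom-row=0; cleared 0 line(s) (total 0); column heights now [0 0 2 1 1 0 0], max=2
Drop 2: J rot3 at col 2 lands with bottom-row=2; cleared 0 line(s) (total 0); column heights now [0 0 3 5 1 0 0], max=5
Drop 3: I rot2 at col 3 lands with bottom-row=5; cleared 0 line(s) (total 0); column heights now [0 0 3 6 6 6 6], max=6
Drop 4: O rot2 at col 3 lands with bottom-row=6; cleared 0 line(s) (total 0); column heights now [0 0 3 8 8 6 6], max=8
Drop 5: I rot3 at col 2 lands with bottom-row=3; cleared 0 line(s) (total 0); column heights now [0 0 7 8 8 6 6], max=8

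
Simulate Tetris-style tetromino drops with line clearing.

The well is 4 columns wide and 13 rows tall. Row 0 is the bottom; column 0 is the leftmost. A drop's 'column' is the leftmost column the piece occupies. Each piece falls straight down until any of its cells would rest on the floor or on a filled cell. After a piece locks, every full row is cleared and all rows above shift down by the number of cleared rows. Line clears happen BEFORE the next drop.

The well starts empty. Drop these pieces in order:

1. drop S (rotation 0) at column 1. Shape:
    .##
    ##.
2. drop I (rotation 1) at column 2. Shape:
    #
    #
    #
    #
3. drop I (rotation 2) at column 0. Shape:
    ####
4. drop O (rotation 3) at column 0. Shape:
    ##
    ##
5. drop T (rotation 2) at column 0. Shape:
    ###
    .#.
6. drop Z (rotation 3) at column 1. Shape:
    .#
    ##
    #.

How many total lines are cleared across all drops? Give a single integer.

Drop 1: S rot0 at col 1 lands with bottom-row=0; cleared 0 line(s) (total 0); column heights now [0 1 2 2], max=2
Drop 2: I rot1 at col 2 lands with bottom-row=2; cleared 0 line(s) (total 0); column heights now [0 1 6 2], max=6
Drop 3: I rot2 at col 0 lands with bottom-row=6; cleared 1 line(s) (total 1); column heights now [0 1 6 2], max=6
Drop 4: O rot3 at col 0 lands with bottom-row=1; cleared 1 line(s) (total 2); column heights now [2 2 5 0], max=5
Drop 5: T rot2 at col 0 lands with bottom-row=4; cleared 0 line(s) (total 2); column heights now [6 6 6 0], max=6
Drop 6: Z rot3 at col 1 lands with bottom-row=6; cleared 0 line(s) (total 2); column heights now [6 8 9 0], max=9

Answer: 2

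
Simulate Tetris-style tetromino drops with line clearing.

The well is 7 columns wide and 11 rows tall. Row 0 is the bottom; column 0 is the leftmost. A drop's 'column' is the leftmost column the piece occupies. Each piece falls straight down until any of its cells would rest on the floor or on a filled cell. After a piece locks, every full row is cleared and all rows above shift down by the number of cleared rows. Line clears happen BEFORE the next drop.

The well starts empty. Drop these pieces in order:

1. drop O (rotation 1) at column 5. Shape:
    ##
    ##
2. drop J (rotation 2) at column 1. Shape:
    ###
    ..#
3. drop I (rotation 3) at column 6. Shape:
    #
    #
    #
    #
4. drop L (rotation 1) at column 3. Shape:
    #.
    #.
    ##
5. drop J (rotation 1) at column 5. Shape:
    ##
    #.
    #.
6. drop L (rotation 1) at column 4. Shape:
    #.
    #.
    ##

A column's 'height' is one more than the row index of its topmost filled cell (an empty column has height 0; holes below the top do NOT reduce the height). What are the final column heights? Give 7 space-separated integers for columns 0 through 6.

Drop 1: O rot1 at col 5 lands with bottom-row=0; cleared 0 line(s) (total 0); column heights now [0 0 0 0 0 2 2], max=2
Drop 2: J rot2 at col 1 lands with bottom-row=0; cleared 0 line(s) (total 0); column heights now [0 2 2 2 0 2 2], max=2
Drop 3: I rot3 at col 6 lands with bottom-row=2; cleared 0 line(s) (total 0); column heights now [0 2 2 2 0 2 6], max=6
Drop 4: L rot1 at col 3 lands with bottom-row=2; cleared 0 line(s) (total 0); column heights now [0 2 2 5 3 2 6], max=6
Drop 5: J rot1 at col 5 lands with bottom-row=4; cleared 0 line(s) (total 0); column heights now [0 2 2 5 3 7 7], max=7
Drop 6: L rot1 at col 4 lands with bottom-row=7; cleared 0 line(s) (total 0); column heights now [0 2 2 5 10 8 7], max=10

Answer: 0 2 2 5 10 8 7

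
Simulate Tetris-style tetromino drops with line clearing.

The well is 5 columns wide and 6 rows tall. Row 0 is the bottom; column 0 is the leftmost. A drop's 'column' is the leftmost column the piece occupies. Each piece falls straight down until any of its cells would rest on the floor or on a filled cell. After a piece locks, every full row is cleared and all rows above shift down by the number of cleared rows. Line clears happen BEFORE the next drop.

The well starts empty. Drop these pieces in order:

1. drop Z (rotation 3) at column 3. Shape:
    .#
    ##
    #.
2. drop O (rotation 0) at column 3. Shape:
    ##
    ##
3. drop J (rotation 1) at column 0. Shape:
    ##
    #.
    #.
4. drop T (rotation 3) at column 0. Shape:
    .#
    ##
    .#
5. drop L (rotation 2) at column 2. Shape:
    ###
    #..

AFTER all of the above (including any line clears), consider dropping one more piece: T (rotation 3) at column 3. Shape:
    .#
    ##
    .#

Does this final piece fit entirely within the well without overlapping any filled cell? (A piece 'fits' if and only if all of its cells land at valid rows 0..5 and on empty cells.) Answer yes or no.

Drop 1: Z rot3 at col 3 lands with bottom-row=0; cleared 0 line(s) (total 0); column heights now [0 0 0 2 3], max=3
Drop 2: O rot0 at col 3 lands with bottom-row=3; cleared 0 line(s) (total 0); column heights now [0 0 0 5 5], max=5
Drop 3: J rot1 at col 0 lands with bottom-row=0; cleared 0 line(s) (total 0); column heights now [3 3 0 5 5], max=5
Drop 4: T rot3 at col 0 lands with bottom-row=3; cleared 0 line(s) (total 0); column heights now [5 6 0 5 5], max=6
Drop 5: L rot2 at col 2 lands with bottom-row=4; cleared 1 line(s) (total 1); column heights now [3 5 5 5 5], max=5
Test piece T rot3 at col 3 (width 2): heights before test = [3 5 5 5 5]; fits = False

Answer: no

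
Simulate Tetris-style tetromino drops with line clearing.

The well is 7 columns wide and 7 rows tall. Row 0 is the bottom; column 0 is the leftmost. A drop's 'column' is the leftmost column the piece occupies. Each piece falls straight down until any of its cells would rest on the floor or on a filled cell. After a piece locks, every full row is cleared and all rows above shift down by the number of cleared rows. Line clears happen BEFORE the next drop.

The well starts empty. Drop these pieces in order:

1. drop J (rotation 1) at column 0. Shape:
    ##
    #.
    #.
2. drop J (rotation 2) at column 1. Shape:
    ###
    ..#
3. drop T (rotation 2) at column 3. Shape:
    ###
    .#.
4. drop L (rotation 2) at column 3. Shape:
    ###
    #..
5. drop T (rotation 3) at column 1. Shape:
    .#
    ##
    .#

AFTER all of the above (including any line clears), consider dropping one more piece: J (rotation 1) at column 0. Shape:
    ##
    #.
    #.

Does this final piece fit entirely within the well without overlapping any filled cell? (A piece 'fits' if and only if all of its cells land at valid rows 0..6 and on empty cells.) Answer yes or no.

Answer: yes

Derivation:
Drop 1: J rot1 at col 0 lands with bottom-row=0; cleared 0 line(s) (total 0); column heights now [3 3 0 0 0 0 0], max=3
Drop 2: J rot2 at col 1 lands with bottom-row=2; cleared 0 line(s) (total 0); column heights now [3 4 4 4 0 0 0], max=4
Drop 3: T rot2 at col 3 lands with bottom-row=3; cleared 0 line(s) (total 0); column heights now [3 4 4 5 5 5 0], max=5
Drop 4: L rot2 at col 3 lands with bottom-row=5; cleared 0 line(s) (total 0); column heights now [3 4 4 7 7 7 0], max=7
Drop 5: T rot3 at col 1 lands with bottom-row=4; cleared 0 line(s) (total 0); column heights now [3 6 7 7 7 7 0], max=7
Test piece J rot1 at col 0 (width 2): heights before test = [3 6 7 7 7 7 0]; fits = True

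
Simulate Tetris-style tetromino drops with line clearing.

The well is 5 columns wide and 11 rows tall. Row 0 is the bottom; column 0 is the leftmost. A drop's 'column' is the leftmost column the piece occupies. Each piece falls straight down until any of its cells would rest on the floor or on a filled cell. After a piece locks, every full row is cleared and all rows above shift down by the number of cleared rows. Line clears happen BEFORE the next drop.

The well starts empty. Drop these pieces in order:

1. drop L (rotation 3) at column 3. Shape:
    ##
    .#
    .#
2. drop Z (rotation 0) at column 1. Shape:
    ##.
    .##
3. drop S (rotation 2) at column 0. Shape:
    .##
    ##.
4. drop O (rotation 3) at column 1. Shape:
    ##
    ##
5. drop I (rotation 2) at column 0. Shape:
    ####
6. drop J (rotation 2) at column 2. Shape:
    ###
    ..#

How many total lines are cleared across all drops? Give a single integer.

Drop 1: L rot3 at col 3 lands with bottom-row=0; cleared 0 line(s) (total 0); column heights now [0 0 0 3 3], max=3
Drop 2: Z rot0 at col 1 lands with bottom-row=3; cleared 0 line(s) (total 0); column heights now [0 5 5 4 3], max=5
Drop 3: S rot2 at col 0 lands with bottom-row=5; cleared 0 line(s) (total 0); column heights now [6 7 7 4 3], max=7
Drop 4: O rot3 at col 1 lands with bottom-row=7; cleared 0 line(s) (total 0); column heights now [6 9 9 4 3], max=9
Drop 5: I rot2 at col 0 lands with bottom-row=9; cleared 0 line(s) (total 0); column heights now [10 10 10 10 3], max=10
Drop 6: J rot2 at col 2 lands with bottom-row=9; cleared 1 line(s) (total 1); column heights now [6 9 10 10 10], max=10

Answer: 1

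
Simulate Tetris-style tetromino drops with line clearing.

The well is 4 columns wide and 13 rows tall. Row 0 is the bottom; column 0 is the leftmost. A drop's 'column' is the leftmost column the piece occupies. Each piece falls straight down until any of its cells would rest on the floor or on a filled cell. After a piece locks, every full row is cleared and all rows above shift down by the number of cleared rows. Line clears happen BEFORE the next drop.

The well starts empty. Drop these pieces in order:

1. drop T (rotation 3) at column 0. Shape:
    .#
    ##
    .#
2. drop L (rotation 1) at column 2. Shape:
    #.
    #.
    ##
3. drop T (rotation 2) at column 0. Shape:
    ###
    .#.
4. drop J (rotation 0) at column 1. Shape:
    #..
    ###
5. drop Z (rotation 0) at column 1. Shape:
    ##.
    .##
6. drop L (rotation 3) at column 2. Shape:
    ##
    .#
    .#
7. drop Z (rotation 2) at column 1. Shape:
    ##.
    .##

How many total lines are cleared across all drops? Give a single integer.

Answer: 0

Derivation:
Drop 1: T rot3 at col 0 lands with bottom-row=0; cleared 0 line(s) (total 0); column heights now [2 3 0 0], max=3
Drop 2: L rot1 at col 2 lands with bottom-row=0; cleared 0 line(s) (total 0); column heights now [2 3 3 1], max=3
Drop 3: T rot2 at col 0 lands with bottom-row=3; cleared 0 line(s) (total 0); column heights now [5 5 5 1], max=5
Drop 4: J rot0 at col 1 lands with bottom-row=5; cleared 0 line(s) (total 0); column heights now [5 7 6 6], max=7
Drop 5: Z rot0 at col 1 lands with bottom-row=6; cleared 0 line(s) (total 0); column heights now [5 8 8 7], max=8
Drop 6: L rot3 at col 2 lands with bottom-row=7; cleared 0 line(s) (total 0); column heights now [5 8 10 10], max=10
Drop 7: Z rot2 at col 1 lands with bottom-row=10; cleared 0 line(s) (total 0); column heights now [5 12 12 11], max=12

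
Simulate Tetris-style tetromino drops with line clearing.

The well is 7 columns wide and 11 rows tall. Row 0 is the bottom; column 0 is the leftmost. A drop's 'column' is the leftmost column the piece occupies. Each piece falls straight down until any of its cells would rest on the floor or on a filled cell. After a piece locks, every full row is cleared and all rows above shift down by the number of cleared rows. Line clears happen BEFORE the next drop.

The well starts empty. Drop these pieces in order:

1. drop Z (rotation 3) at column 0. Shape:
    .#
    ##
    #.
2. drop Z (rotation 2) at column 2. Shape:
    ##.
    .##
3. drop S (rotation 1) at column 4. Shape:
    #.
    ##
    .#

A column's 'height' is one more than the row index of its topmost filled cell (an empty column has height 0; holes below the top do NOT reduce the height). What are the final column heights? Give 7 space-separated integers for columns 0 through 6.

Answer: 2 3 2 2 3 2 0

Derivation:
Drop 1: Z rot3 at col 0 lands with bottom-row=0; cleared 0 line(s) (total 0); column heights now [2 3 0 0 0 0 0], max=3
Drop 2: Z rot2 at col 2 lands with bottom-row=0; cleared 0 line(s) (total 0); column heights now [2 3 2 2 1 0 0], max=3
Drop 3: S rot1 at col 4 lands with bottom-row=0; cleared 0 line(s) (total 0); column heights now [2 3 2 2 3 2 0], max=3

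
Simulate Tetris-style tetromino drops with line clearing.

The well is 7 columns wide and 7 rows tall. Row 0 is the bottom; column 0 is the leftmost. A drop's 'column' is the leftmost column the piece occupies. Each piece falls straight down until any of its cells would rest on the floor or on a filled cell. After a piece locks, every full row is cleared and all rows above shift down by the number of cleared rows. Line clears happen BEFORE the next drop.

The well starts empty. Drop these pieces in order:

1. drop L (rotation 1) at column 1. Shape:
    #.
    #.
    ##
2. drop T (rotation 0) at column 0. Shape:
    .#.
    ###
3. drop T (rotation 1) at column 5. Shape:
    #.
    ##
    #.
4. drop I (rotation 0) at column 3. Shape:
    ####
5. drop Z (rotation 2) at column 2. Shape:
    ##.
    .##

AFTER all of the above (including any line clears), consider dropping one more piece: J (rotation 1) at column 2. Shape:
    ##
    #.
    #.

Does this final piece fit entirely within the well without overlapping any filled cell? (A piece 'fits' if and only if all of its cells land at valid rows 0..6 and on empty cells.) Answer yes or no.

Answer: yes

Derivation:
Drop 1: L rot1 at col 1 lands with bottom-row=0; cleared 0 line(s) (total 0); column heights now [0 3 1 0 0 0 0], max=3
Drop 2: T rot0 at col 0 lands with bottom-row=3; cleared 0 line(s) (total 0); column heights now [4 5 4 0 0 0 0], max=5
Drop 3: T rot1 at col 5 lands with bottom-row=0; cleared 0 line(s) (total 0); column heights now [4 5 4 0 0 3 2], max=5
Drop 4: I rot0 at col 3 lands with bottom-row=3; cleared 1 line(s) (total 1); column heights now [0 4 1 0 0 3 2], max=4
Drop 5: Z rot2 at col 2 lands with bottom-row=0; cleared 0 line(s) (total 1); column heights now [0 4 2 2 1 3 2], max=4
Test piece J rot1 at col 2 (width 2): heights before test = [0 4 2 2 1 3 2]; fits = True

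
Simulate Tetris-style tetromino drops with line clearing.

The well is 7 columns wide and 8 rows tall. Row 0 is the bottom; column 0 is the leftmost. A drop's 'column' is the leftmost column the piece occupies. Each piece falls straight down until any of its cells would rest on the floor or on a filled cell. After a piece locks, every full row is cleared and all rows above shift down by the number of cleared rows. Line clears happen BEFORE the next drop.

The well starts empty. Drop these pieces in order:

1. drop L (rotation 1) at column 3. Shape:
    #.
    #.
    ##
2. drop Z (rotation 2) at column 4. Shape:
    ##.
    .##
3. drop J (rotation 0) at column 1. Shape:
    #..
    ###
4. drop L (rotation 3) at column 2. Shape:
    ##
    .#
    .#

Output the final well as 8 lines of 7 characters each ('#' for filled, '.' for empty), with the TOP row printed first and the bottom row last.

Drop 1: L rot1 at col 3 lands with bottom-row=0; cleared 0 line(s) (total 0); column heights now [0 0 0 3 1 0 0], max=3
Drop 2: Z rot2 at col 4 lands with bottom-row=0; cleared 0 line(s) (total 0); column heights now [0 0 0 3 2 2 1], max=3
Drop 3: J rot0 at col 1 lands with bottom-row=3; cleared 0 line(s) (total 0); column heights now [0 5 4 4 2 2 1], max=5
Drop 4: L rot3 at col 2 lands with bottom-row=4; cleared 0 line(s) (total 0); column heights now [0 5 7 7 2 2 1], max=7

Answer: .......
..##...
...#...
.#.#...
.###...
...#...
...###.
...####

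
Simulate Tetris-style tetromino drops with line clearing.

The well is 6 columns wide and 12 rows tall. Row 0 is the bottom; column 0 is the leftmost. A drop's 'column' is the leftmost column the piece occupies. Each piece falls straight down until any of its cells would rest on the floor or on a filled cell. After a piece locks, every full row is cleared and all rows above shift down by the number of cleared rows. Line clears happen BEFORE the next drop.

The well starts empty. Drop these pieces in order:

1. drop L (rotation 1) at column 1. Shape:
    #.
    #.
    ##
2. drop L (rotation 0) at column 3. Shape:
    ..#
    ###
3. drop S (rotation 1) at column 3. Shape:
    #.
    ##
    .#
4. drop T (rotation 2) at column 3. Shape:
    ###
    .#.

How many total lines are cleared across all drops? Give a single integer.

Drop 1: L rot1 at col 1 lands with bottom-row=0; cleared 0 line(s) (total 0); column heights now [0 3 1 0 0 0], max=3
Drop 2: L rot0 at col 3 lands with bottom-row=0; cleared 0 line(s) (total 0); column heights now [0 3 1 1 1 2], max=3
Drop 3: S rot1 at col 3 lands with bottom-row=1; cleared 0 line(s) (total 0); column heights now [0 3 1 4 3 2], max=4
Drop 4: T rot2 at col 3 lands with bottom-row=3; cleared 0 line(s) (total 0); column heights now [0 3 1 5 5 5], max=5

Answer: 0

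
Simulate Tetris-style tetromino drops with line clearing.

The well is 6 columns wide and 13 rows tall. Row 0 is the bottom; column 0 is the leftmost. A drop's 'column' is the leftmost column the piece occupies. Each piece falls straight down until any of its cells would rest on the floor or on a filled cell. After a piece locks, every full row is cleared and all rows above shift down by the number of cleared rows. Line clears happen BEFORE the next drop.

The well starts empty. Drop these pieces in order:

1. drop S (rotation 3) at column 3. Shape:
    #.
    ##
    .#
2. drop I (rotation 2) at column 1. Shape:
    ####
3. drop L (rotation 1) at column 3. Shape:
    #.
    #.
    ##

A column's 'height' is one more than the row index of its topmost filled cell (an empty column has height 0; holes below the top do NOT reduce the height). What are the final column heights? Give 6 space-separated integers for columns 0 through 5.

Answer: 0 4 4 7 5 0

Derivation:
Drop 1: S rot3 at col 3 lands with bottom-row=0; cleared 0 line(s) (total 0); column heights now [0 0 0 3 2 0], max=3
Drop 2: I rot2 at col 1 lands with bottom-row=3; cleared 0 line(s) (total 0); column heights now [0 4 4 4 4 0], max=4
Drop 3: L rot1 at col 3 lands with bottom-row=4; cleared 0 line(s) (total 0); column heights now [0 4 4 7 5 0], max=7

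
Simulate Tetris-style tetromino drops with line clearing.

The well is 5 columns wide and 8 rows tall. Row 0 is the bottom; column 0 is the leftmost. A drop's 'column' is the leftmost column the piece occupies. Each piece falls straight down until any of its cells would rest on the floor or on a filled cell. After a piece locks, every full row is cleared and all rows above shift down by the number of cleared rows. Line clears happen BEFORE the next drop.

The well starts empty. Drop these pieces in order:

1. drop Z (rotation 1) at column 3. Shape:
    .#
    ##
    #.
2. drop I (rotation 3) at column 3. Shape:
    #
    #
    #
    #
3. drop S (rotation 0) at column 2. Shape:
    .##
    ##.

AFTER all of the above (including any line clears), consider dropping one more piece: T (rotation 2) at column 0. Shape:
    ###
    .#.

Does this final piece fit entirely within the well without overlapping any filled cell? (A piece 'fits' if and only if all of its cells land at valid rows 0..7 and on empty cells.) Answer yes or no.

Answer: yes

Derivation:
Drop 1: Z rot1 at col 3 lands with bottom-row=0; cleared 0 line(s) (total 0); column heights now [0 0 0 2 3], max=3
Drop 2: I rot3 at col 3 lands with bottom-row=2; cleared 0 line(s) (total 0); column heights now [0 0 0 6 3], max=6
Drop 3: S rot0 at col 2 lands with bottom-row=6; cleared 0 line(s) (total 0); column heights now [0 0 7 8 8], max=8
Test piece T rot2 at col 0 (width 3): heights before test = [0 0 7 8 8]; fits = True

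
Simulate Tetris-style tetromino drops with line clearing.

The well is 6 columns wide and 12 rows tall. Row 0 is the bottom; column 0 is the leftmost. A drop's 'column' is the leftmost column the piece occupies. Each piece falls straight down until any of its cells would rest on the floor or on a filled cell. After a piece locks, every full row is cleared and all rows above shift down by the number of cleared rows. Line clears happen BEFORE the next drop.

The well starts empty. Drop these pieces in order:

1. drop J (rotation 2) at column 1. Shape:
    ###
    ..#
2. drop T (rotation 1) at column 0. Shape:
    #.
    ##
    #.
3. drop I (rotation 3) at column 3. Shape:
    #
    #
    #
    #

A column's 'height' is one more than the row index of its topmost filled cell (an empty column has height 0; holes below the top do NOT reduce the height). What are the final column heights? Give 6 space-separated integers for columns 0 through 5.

Drop 1: J rot2 at col 1 lands with bottom-row=0; cleared 0 line(s) (total 0); column heights now [0 2 2 2 0 0], max=2
Drop 2: T rot1 at col 0 lands with bottom-row=1; cleared 0 line(s) (total 0); column heights now [4 3 2 2 0 0], max=4
Drop 3: I rot3 at col 3 lands with bottom-row=2; cleared 0 line(s) (total 0); column heights now [4 3 2 6 0 0], max=6

Answer: 4 3 2 6 0 0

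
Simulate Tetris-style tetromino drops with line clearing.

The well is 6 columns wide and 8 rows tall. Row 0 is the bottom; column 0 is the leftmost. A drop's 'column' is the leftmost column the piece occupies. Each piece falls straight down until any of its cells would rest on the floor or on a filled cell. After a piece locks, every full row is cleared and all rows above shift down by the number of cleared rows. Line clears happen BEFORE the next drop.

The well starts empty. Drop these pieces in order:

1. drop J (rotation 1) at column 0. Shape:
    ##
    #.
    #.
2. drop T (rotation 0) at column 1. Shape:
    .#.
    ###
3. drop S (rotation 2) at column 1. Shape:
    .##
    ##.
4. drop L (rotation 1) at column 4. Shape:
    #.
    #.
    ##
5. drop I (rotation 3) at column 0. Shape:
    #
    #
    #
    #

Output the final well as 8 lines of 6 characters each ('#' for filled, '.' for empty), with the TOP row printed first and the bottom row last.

Answer: ......
#.##..
###...
#.#...
####..
##..#.
#...#.
#...##

Derivation:
Drop 1: J rot1 at col 0 lands with bottom-row=0; cleared 0 line(s) (total 0); column heights now [3 3 0 0 0 0], max=3
Drop 2: T rot0 at col 1 lands with bottom-row=3; cleared 0 line(s) (total 0); column heights now [3 4 5 4 0 0], max=5
Drop 3: S rot2 at col 1 lands with bottom-row=5; cleared 0 line(s) (total 0); column heights now [3 6 7 7 0 0], max=7
Drop 4: L rot1 at col 4 lands with bottom-row=0; cleared 0 line(s) (total 0); column heights now [3 6 7 7 3 1], max=7
Drop 5: I rot3 at col 0 lands with bottom-row=3; cleared 0 line(s) (total 0); column heights now [7 6 7 7 3 1], max=7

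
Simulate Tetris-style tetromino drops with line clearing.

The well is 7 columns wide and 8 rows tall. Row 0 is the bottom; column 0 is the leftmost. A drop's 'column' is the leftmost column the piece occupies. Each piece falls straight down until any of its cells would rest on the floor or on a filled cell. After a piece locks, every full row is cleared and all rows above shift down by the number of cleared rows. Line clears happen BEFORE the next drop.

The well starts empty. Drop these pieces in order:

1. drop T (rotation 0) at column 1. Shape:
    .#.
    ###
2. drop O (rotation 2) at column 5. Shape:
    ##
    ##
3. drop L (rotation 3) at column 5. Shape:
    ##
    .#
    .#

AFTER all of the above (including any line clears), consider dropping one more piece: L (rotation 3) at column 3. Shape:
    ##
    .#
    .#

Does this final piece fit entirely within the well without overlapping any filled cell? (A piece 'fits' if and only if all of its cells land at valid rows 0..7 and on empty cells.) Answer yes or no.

Answer: yes

Derivation:
Drop 1: T rot0 at col 1 lands with bottom-row=0; cleared 0 line(s) (total 0); column heights now [0 1 2 1 0 0 0], max=2
Drop 2: O rot2 at col 5 lands with bottom-row=0; cleared 0 line(s) (total 0); column heights now [0 1 2 1 0 2 2], max=2
Drop 3: L rot3 at col 5 lands with bottom-row=2; cleared 0 line(s) (total 0); column heights now [0 1 2 1 0 5 5], max=5
Test piece L rot3 at col 3 (width 2): heights before test = [0 1 2 1 0 5 5]; fits = True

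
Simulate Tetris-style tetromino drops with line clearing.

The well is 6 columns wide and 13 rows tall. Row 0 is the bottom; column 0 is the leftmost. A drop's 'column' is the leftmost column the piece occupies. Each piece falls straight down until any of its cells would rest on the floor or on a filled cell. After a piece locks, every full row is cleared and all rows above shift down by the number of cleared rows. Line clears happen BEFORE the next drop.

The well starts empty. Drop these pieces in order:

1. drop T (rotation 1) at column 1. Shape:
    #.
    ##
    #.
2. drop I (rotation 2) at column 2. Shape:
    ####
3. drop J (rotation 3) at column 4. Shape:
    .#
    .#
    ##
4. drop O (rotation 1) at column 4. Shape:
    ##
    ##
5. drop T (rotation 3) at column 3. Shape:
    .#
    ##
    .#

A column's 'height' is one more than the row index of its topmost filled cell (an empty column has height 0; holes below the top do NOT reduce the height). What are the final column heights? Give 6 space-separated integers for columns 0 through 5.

Drop 1: T rot1 at col 1 lands with bottom-row=0; cleared 0 line(s) (total 0); column heights now [0 3 2 0 0 0], max=3
Drop 2: I rot2 at col 2 lands with bottom-row=2; cleared 0 line(s) (total 0); column heights now [0 3 3 3 3 3], max=3
Drop 3: J rot3 at col 4 lands with bottom-row=3; cleared 0 line(s) (total 0); column heights now [0 3 3 3 4 6], max=6
Drop 4: O rot1 at col 4 lands with bottom-row=6; cleared 0 line(s) (total 0); column heights now [0 3 3 3 8 8], max=8
Drop 5: T rot3 at col 3 lands with bottom-row=8; cleared 0 line(s) (total 0); column heights now [0 3 3 10 11 8], max=11

Answer: 0 3 3 10 11 8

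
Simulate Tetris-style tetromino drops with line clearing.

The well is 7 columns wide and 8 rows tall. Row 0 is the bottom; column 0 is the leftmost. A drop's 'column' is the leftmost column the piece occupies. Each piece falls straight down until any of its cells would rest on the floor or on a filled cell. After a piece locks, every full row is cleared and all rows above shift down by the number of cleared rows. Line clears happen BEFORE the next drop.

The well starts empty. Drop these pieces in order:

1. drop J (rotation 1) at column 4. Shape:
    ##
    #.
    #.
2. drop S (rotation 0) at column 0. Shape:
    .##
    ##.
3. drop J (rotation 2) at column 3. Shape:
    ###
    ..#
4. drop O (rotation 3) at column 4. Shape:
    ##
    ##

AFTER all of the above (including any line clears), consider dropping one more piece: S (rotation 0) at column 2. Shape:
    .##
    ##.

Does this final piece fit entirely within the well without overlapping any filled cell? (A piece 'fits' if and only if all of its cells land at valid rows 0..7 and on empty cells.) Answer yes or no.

Answer: yes

Derivation:
Drop 1: J rot1 at col 4 lands with bottom-row=0; cleared 0 line(s) (total 0); column heights now [0 0 0 0 3 3 0], max=3
Drop 2: S rot0 at col 0 lands with bottom-row=0; cleared 0 line(s) (total 0); column heights now [1 2 2 0 3 3 0], max=3
Drop 3: J rot2 at col 3 lands with bottom-row=3; cleared 0 line(s) (total 0); column heights now [1 2 2 5 5 5 0], max=5
Drop 4: O rot3 at col 4 lands with bottom-row=5; cleared 0 line(s) (total 0); column heights now [1 2 2 5 7 7 0], max=7
Test piece S rot0 at col 2 (width 3): heights before test = [1 2 2 5 7 7 0]; fits = True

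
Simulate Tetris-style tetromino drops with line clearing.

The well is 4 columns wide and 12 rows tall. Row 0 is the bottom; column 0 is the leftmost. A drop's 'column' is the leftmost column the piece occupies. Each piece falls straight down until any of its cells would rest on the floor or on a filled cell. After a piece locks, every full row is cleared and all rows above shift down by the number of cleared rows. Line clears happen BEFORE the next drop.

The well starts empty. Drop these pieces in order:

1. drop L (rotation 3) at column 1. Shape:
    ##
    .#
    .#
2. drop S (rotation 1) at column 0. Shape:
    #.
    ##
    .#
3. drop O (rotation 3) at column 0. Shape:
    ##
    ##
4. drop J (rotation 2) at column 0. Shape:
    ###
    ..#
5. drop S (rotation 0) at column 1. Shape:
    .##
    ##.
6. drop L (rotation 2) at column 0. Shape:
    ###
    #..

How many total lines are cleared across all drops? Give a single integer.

Answer: 0

Derivation:
Drop 1: L rot3 at col 1 lands with bottom-row=0; cleared 0 line(s) (total 0); column heights now [0 3 3 0], max=3
Drop 2: S rot1 at col 0 lands with bottom-row=3; cleared 0 line(s) (total 0); column heights now [6 5 3 0], max=6
Drop 3: O rot3 at col 0 lands with bottom-row=6; cleared 0 line(s) (total 0); column heights now [8 8 3 0], max=8
Drop 4: J rot2 at col 0 lands with bottom-row=7; cleared 0 line(s) (total 0); column heights now [9 9 9 0], max=9
Drop 5: S rot0 at col 1 lands with bottom-row=9; cleared 0 line(s) (total 0); column heights now [9 10 11 11], max=11
Drop 6: L rot2 at col 0 lands with bottom-row=10; cleared 0 line(s) (total 0); column heights now [12 12 12 11], max=12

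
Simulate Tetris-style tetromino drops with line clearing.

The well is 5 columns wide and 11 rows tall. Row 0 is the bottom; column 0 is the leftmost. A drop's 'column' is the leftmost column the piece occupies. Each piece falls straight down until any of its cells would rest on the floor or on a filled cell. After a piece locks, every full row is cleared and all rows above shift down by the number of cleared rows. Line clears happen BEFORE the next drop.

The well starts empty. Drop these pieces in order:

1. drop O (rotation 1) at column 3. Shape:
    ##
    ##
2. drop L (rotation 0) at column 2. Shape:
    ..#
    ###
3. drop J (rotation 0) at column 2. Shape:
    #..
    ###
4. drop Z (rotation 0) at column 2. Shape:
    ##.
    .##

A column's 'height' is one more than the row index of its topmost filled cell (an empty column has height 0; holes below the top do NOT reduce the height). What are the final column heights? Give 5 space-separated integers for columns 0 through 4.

Answer: 0 0 7 7 6

Derivation:
Drop 1: O rot1 at col 3 lands with bottom-row=0; cleared 0 line(s) (total 0); column heights now [0 0 0 2 2], max=2
Drop 2: L rot0 at col 2 lands with bottom-row=2; cleared 0 line(s) (total 0); column heights now [0 0 3 3 4], max=4
Drop 3: J rot0 at col 2 lands with bottom-row=4; cleared 0 line(s) (total 0); column heights now [0 0 6 5 5], max=6
Drop 4: Z rot0 at col 2 lands with bottom-row=5; cleared 0 line(s) (total 0); column heights now [0 0 7 7 6], max=7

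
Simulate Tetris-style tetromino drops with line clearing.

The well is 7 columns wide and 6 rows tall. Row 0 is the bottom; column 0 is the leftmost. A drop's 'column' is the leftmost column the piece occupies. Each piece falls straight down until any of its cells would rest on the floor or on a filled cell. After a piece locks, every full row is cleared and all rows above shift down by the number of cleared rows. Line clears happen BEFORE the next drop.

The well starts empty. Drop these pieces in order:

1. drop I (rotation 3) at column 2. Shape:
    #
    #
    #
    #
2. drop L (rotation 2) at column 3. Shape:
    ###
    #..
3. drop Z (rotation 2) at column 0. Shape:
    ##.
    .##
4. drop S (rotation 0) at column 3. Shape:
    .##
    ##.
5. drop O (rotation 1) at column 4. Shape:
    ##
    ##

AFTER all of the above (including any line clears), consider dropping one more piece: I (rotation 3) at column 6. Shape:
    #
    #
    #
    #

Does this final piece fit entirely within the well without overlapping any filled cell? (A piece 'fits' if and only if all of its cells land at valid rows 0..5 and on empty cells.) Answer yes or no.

Answer: yes

Derivation:
Drop 1: I rot3 at col 2 lands with bottom-row=0; cleared 0 line(s) (total 0); column heights now [0 0 4 0 0 0 0], max=4
Drop 2: L rot2 at col 3 lands with bottom-row=0; cleared 0 line(s) (total 0); column heights now [0 0 4 2 2 2 0], max=4
Drop 3: Z rot2 at col 0 lands with bottom-row=4; cleared 0 line(s) (total 0); column heights now [6 6 5 2 2 2 0], max=6
Drop 4: S rot0 at col 3 lands with bottom-row=2; cleared 0 line(s) (total 0); column heights now [6 6 5 3 4 4 0], max=6
Drop 5: O rot1 at col 4 lands with bottom-row=4; cleared 0 line(s) (total 0); column heights now [6 6 5 3 6 6 0], max=6
Test piece I rot3 at col 6 (width 1): heights before test = [6 6 5 3 6 6 0]; fits = True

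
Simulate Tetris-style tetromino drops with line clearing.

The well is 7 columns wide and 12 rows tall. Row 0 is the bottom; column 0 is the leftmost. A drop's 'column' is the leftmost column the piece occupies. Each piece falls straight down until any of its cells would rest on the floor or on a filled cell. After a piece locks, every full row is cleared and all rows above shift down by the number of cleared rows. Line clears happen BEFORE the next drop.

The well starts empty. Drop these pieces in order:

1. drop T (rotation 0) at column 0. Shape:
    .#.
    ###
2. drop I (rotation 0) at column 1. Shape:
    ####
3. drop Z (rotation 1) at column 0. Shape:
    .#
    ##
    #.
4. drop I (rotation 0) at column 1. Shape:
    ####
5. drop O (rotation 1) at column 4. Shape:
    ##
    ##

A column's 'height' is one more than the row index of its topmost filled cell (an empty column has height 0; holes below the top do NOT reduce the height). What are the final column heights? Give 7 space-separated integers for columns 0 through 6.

Drop 1: T rot0 at col 0 lands with bottom-row=0; cleared 0 line(s) (total 0); column heights now [1 2 1 0 0 0 0], max=2
Drop 2: I rot0 at col 1 lands with bottom-row=2; cleared 0 line(s) (total 0); column heights now [1 3 3 3 3 0 0], max=3
Drop 3: Z rot1 at col 0 lands with bottom-row=2; cleared 0 line(s) (total 0); column heights now [4 5 3 3 3 0 0], max=5
Drop 4: I rot0 at col 1 lands with bottom-row=5; cleared 0 line(s) (total 0); column heights now [4 6 6 6 6 0 0], max=6
Drop 5: O rot1 at col 4 lands with bottom-row=6; cleared 0 line(s) (total 0); column heights now [4 6 6 6 8 8 0], max=8

Answer: 4 6 6 6 8 8 0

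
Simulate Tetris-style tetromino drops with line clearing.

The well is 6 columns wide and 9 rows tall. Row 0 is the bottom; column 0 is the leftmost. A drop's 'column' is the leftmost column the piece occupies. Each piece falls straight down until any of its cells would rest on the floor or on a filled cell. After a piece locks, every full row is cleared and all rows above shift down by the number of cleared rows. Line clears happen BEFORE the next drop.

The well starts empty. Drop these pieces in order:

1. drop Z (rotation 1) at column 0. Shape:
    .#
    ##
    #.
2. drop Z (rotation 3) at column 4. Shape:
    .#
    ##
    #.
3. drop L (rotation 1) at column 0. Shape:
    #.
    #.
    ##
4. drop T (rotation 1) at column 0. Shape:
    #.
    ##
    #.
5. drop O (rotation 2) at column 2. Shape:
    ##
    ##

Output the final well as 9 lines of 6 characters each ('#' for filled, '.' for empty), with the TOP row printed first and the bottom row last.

Drop 1: Z rot1 at col 0 lands with bottom-row=0; cleared 0 line(s) (total 0); column heights now [2 3 0 0 0 0], max=3
Drop 2: Z rot3 at col 4 lands with bottom-row=0; cleared 0 line(s) (total 0); column heights now [2 3 0 0 2 3], max=3
Drop 3: L rot1 at col 0 lands with bottom-row=3; cleared 0 line(s) (total 0); column heights now [6 4 0 0 2 3], max=6
Drop 4: T rot1 at col 0 lands with bottom-row=6; cleared 0 line(s) (total 0); column heights now [9 8 0 0 2 3], max=9
Drop 5: O rot2 at col 2 lands with bottom-row=0; cleared 1 line(s) (total 1); column heights now [8 7 1 1 1 2], max=8

Answer: ......
#.....
##....
#.....
#.....
#.....
##....
.#...#
#.###.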